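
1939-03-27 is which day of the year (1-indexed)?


Date: March 27, 1939
Days in months 1 through 2: 59
Plus 27 days in March

Day of year: 86


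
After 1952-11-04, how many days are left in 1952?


Day of year: 309 of 366
Remaining = 366 - 309

57 days


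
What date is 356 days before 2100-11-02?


Start: 2100-11-02, subtract 356 days
Back 2 days from November 2 reaches October 31, 2100 -> 354 left
October 2100 has 31 days -> back to September 30, 2100 -> 323 left
September 2100 has 30 days -> back to August 31, 2100 -> 293 left
August 2100 has 31 days -> back to July 31, 2100 -> 262 left
July 2100 has 31 days -> back to June 30, 2100 -> 231 left
June 2100 has 30 days -> back to May 31, 2100 -> 201 left
May 2100 has 31 days -> back to April 30, 2100 -> 170 left
April 2100 has 30 days -> back to March 31, 2100 -> 140 left
March 2100 has 31 days -> back to February 28, 2100 -> 109 left
February 2100 has 28 days -> back to January 31, 2100 -> 81 left
January 2100 has 31 days -> back to December 31, 2099 -> 50 left
December 2099 has 31 days -> back to November 30, 2099 -> 19 left
November 2099: 30 - 19 = 11 -> lands on November 11

Result: 2099-11-11


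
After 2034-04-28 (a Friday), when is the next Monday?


Current: Friday
Target: Monday
Days ahead: 3

Next Monday: 2034-05-01


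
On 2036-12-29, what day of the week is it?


Date: December 29, 2036
Anchor: Jan 1, 2036. With p = 2036 - 1 = 2035: (p + p//4 - p//100 + p//400) mod 7 = (2035 + 508 - 20 + 5) mod 7 = 2528 mod 7 = 1 -> Tuesday (Mon=0 ... Sun=6)
Days before December (Jan-Nov): 335; offset = 335 + 29 - 1 = 363
Weekday index = (1 + 363) mod 7 = 0

Day of the week: Monday


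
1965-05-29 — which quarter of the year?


Month: May (month 5)
Q1: Jan-Mar, Q2: Apr-Jun, Q3: Jul-Sep, Q4: Oct-Dec

Q2


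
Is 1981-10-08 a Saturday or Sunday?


Anchor: Jan 1, 1981. With p = 1981 - 1 = 1980: (p + p//4 - p//100 + p//400) mod 7 = (1980 + 495 - 19 + 4) mod 7 = 2460 mod 7 = 3 -> Thursday (Mon=0 ... Sun=6)
Day of year: 281; offset = 280
Weekday index = (3 + 280) mod 7 = 3 -> Thursday
Weekend days: Saturday, Sunday

No


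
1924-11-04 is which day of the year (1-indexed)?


Date: November 4, 1924
Days in months 1 through 10: 305
Plus 4 days in November

Day of year: 309


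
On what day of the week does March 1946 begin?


Target: March 1, 1946
Anchor: Jan 1, 1946. With p = 1946 - 1 = 1945: (p + p//4 - p//100 + p//400) mod 7 = (1945 + 486 - 19 + 4) mod 7 = 2416 mod 7 = 1 -> Tuesday (Mon=0 ... Sun=6)
Days before March (Jan-Feb): 59 days
Weekday index = (1 + 59) mod 7 = 4

Friday


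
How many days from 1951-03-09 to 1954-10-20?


From 1951-03-09 to 1954-10-20
1951-03-09: days before March = 31 + 28 = 59 (1951 is not a leap year); day of year = 59 + 9 = 68
1954-10-20: days before October = 31 + 28 + 31 + 30 + 31 + 30 + 31 + 31 + 30 = 273 (1954 is not a leap year); day of year = 273 + 20 = 293
Rest of 1951: 365 - 68 = 297
Full years 1952 (366), 1953 (365): 731
Total = 297 + 731 + 293 = 1321

1321 days


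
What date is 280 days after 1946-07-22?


Start: 1946-07-22, add 280 days
July 1946 has 31 days: 31 - 22 = 9 days to July 31 -> 271 left
August 1946 has 31 days -> 240 left
September 1946 has 30 days -> 210 left
October 1946 has 31 days -> 179 left
November 1946 has 30 days -> 149 left
December 1946 has 31 days -> 118 left
January 1947 has 31 days -> 87 left
February 1947 has 28 days -> 59 left
March 1947 has 31 days -> 28 left
April 1947: 28 <= 30 -> lands on April 28

Result: 1947-04-28


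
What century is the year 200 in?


Century = (year - 1) // 100 + 1
= (200 - 1) // 100 + 1
= 199 // 100 + 1
= 1 + 1

2nd century


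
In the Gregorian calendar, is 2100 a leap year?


Gregorian leap year rule: divisible by 4, but not by 100, unless also by 400.
2100 is divisible by 100 but not 400 -> not a leap year

No


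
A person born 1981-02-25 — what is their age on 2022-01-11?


Birth: 1981-02-25
Reference: 2022-01-11
Year difference: 2022 - 1981 = 41
Birthday not yet reached in 2022, subtract 1

40 years old


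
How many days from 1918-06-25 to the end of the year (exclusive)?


Day of year: 176 of 365
Remaining = 365 - 176

189 days


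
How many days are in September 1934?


September 1934

30 days


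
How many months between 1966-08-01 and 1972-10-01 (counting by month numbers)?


From August 1966 to October 1972
6 years * 12 = 72 months, plus 2 months = 74

74 months


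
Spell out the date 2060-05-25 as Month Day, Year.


ISO 2060-05-25 parses as year=2060, month=05, day=25
Month 5 -> May

May 25, 2060


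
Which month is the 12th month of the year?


Month 12 of 12

December


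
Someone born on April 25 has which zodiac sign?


Date: April 25
Conventional tropical zodiac dates: Taurus from April 20 onward; Gemini starts May 21
April 25 falls within the Taurus range

Taurus


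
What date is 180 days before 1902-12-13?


Start: 1902-12-13, subtract 180 days
Back 13 days from December 13 reaches November 30, 1902 -> 167 left
November 1902 has 30 days -> back to October 31, 1902 -> 137 left
October 1902 has 31 days -> back to September 30, 1902 -> 106 left
September 1902 has 30 days -> back to August 31, 1902 -> 76 left
August 1902 has 31 days -> back to July 31, 1902 -> 45 left
July 1902 has 31 days -> back to June 30, 1902 -> 14 left
June 1902: 30 - 14 = 16 -> lands on June 16

Result: 1902-06-16


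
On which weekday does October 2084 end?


October 2084 has 31 days
Anchor: Jan 1, 2084. With p = 2084 - 1 = 2083: (p + p//4 - p//100 + p//400) mod 7 = (2083 + 520 - 20 + 5) mod 7 = 2588 mod 7 = 5 -> Saturday (Mon=0 ... Sun=6)
Days before October (Jan-Sep): 274; October 1 index = (5 + 274) mod 7 = 6 -> Sunday
Last day offset: 31 - 1 = 30 days
Weekday index = (6 + 30) mod 7 = 1

Tuesday, October 31


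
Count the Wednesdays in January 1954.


January 1954 has 31 days
Anchor: Jan 1, 1954. With p = 1954 - 1 = 1953: (p + p//4 - p//100 + p//400) mod 7 = (1953 + 488 - 19 + 4) mod 7 = 2426 mod 7 = 4 -> Friday (Mon=0 ... Sun=6)
January 1 is the anchor itself -> Friday
First Wednesday is January 6
Wednesdays: 6, 13, 20, 27

4 Wednesdays


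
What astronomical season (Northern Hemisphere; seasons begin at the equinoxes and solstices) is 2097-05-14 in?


Date: May 14
Astronomical Spring (approx.; exact equinox/solstice day varies by year): March 20 to June 20
May 14 falls within the Spring window

Spring


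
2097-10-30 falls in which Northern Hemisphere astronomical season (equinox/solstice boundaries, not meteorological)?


Date: October 30
Astronomical Autumn (approx.; exact equinox/solstice day varies by year): September 22 to December 20
October 30 falls within the Autumn window

Autumn


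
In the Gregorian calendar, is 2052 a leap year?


Gregorian leap year rule: divisible by 4, but not by 100, unless also by 400.
2052 is divisible by 4 but not 100 -> leap year

Yes


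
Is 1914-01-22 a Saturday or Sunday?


Anchor: Jan 1, 1914. With p = 1914 - 1 = 1913: (p + p//4 - p//100 + p//400) mod 7 = (1913 + 478 - 19 + 4) mod 7 = 2376 mod 7 = 3 -> Thursday (Mon=0 ... Sun=6)
Day of year: 22; offset = 21
Weekday index = (3 + 21) mod 7 = 3 -> Thursday
Weekend days: Saturday, Sunday

No


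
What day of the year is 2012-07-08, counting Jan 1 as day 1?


Date: July 8, 2012
Days in months 1 through 6: 182
Plus 8 days in July

Day of year: 190


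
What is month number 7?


Month 7 of 12

July


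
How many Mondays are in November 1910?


November 1910 has 30 days
Anchor: Jan 1, 1910. With p = 1910 - 1 = 1909: (p + p//4 - p//100 + p//400) mod 7 = (1909 + 477 - 19 + 4) mod 7 = 2371 mod 7 = 5 -> Saturday (Mon=0 ... Sun=6)
Days before November (Jan-Oct): 304; November 1 index = (5 + 304) mod 7 = 1 -> Tuesday
First Monday is November 7
Mondays: 7, 14, 21, 28

4 Mondays


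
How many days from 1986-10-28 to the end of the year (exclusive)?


Day of year: 301 of 365
Remaining = 365 - 301

64 days


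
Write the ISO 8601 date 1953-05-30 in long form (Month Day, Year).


ISO 1953-05-30 parses as year=1953, month=05, day=30
Month 5 -> May

May 30, 1953


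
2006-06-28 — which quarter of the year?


Month: June (month 6)
Q1: Jan-Mar, Q2: Apr-Jun, Q3: Jul-Sep, Q4: Oct-Dec

Q2


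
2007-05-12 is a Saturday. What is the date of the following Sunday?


Current: Saturday
Target: Sunday
Days ahead: 1

Next Sunday: 2007-05-13


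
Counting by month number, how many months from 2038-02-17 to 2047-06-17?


From February 2038 to June 2047
9 years * 12 = 108 months, plus 4 months = 112

112 months


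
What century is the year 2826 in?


Century = (year - 1) // 100 + 1
= (2826 - 1) // 100 + 1
= 2825 // 100 + 1
= 28 + 1

29th century


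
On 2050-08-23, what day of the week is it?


Date: August 23, 2050
Anchor: Jan 1, 2050. With p = 2050 - 1 = 2049: (p + p//4 - p//100 + p//400) mod 7 = (2049 + 512 - 20 + 5) mod 7 = 2546 mod 7 = 5 -> Saturday (Mon=0 ... Sun=6)
Days before August (Jan-Jul): 212; offset = 212 + 23 - 1 = 234
Weekday index = (5 + 234) mod 7 = 1

Day of the week: Tuesday


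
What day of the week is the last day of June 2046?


June 2046 has 30 days
Anchor: Jan 1, 2046. With p = 2046 - 1 = 2045: (p + p//4 - p//100 + p//400) mod 7 = (2045 + 511 - 20 + 5) mod 7 = 2541 mod 7 = 0 -> Monday (Mon=0 ... Sun=6)
Days before June (Jan-May): 151; June 1 index = (0 + 151) mod 7 = 4 -> Friday
Last day offset: 30 - 1 = 29 days
Weekday index = (4 + 29) mod 7 = 5

Saturday, June 30


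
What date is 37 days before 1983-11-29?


Start: 1983-11-29, subtract 37 days
Back 29 days from November 29 reaches October 31, 1983 -> 8 left
October 1983: 31 - 8 = 23 -> lands on October 23

Result: 1983-10-23


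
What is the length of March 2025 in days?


March 2025

31 days


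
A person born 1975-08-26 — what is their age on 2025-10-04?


Birth: 1975-08-26
Reference: 2025-10-04
Year difference: 2025 - 1975 = 50

50 years old


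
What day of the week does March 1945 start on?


Target: March 1, 1945
Anchor: Jan 1, 1945. With p = 1945 - 1 = 1944: (p + p//4 - p//100 + p//400) mod 7 = (1944 + 486 - 19 + 4) mod 7 = 2415 mod 7 = 0 -> Monday (Mon=0 ... Sun=6)
Days before March (Jan-Feb): 59 days
Weekday index = (0 + 59) mod 7 = 3

Thursday


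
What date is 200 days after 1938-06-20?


Start: 1938-06-20, add 200 days
June 1938 has 30 days: 30 - 20 = 10 days to June 30 -> 190 left
July 1938 has 31 days -> 159 left
August 1938 has 31 days -> 128 left
September 1938 has 30 days -> 98 left
October 1938 has 31 days -> 67 left
November 1938 has 30 days -> 37 left
December 1938 has 31 days -> 6 left
January 1939: 6 <= 31 -> lands on January 6

Result: 1939-01-06


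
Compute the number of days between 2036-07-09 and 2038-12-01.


From 2036-07-09 to 2038-12-01
2036-07-09: days before July = 31 + 29 + 31 + 30 + 31 + 30 = 182 (2036 is a leap year); day of year = 182 + 9 = 191
2038-12-01: days before December = 31 + 28 + 31 + 30 + 31 + 30 + 31 + 31 + 30 + 31 + 30 = 334 (2038 is not a leap year); day of year = 334 + 1 = 335
Rest of 2036: 366 - 191 = 175
Full years 2037 (365): 365
Total = 175 + 365 + 335 = 875

875 days


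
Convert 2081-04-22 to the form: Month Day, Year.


ISO 2081-04-22 parses as year=2081, month=04, day=22
Month 4 -> April

April 22, 2081


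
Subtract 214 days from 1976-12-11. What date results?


Start: 1976-12-11, subtract 214 days
Back 11 days from December 11 reaches November 30, 1976 -> 203 left
November 1976 has 30 days -> back to October 31, 1976 -> 173 left
October 1976 has 31 days -> back to September 30, 1976 -> 142 left
September 1976 has 30 days -> back to August 31, 1976 -> 112 left
August 1976 has 31 days -> back to July 31, 1976 -> 81 left
July 1976 has 31 days -> back to June 30, 1976 -> 50 left
June 1976 has 30 days -> back to May 31, 1976 -> 20 left
May 1976: 31 - 20 = 11 -> lands on May 11

Result: 1976-05-11


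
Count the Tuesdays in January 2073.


January 2073 has 31 days
Anchor: Jan 1, 2073. With p = 2073 - 1 = 2072: (p + p//4 - p//100 + p//400) mod 7 = (2072 + 518 - 20 + 5) mod 7 = 2575 mod 7 = 6 -> Sunday (Mon=0 ... Sun=6)
January 1 is the anchor itself -> Sunday
First Tuesday is January 3
Tuesdays: 3, 10, 17, 24, 31

5 Tuesdays


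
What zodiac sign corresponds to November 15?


Date: November 15
Conventional tropical zodiac dates: Scorpio from October 23 onward; Sagittarius starts November 22
November 15 falls within the Scorpio range

Scorpio


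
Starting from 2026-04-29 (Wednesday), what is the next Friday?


Current: Wednesday
Target: Friday
Days ahead: 2

Next Friday: 2026-05-01


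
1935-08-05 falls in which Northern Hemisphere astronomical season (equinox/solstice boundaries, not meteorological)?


Date: August 5
Astronomical Summer (approx.; exact equinox/solstice day varies by year): June 21 to September 21
August 5 falls within the Summer window

Summer


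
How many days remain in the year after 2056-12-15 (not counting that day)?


Day of year: 350 of 366
Remaining = 366 - 350

16 days


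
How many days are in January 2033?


January 2033

31 days


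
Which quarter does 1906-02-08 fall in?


Month: February (month 2)
Q1: Jan-Mar, Q2: Apr-Jun, Q3: Jul-Sep, Q4: Oct-Dec

Q1


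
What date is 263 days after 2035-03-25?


Start: 2035-03-25, add 263 days
March 2035 has 31 days: 31 - 25 = 6 days to March 31 -> 257 left
April 2035 has 30 days -> 227 left
May 2035 has 31 days -> 196 left
June 2035 has 30 days -> 166 left
July 2035 has 31 days -> 135 left
August 2035 has 31 days -> 104 left
September 2035 has 30 days -> 74 left
October 2035 has 31 days -> 43 left
November 2035 has 30 days -> 13 left
December 2035: 13 <= 31 -> lands on December 13

Result: 2035-12-13


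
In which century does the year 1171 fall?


Century = (year - 1) // 100 + 1
= (1171 - 1) // 100 + 1
= 1170 // 100 + 1
= 11 + 1

12th century


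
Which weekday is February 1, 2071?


Target: February 1, 2071
Anchor: Jan 1, 2071. With p = 2071 - 1 = 2070: (p + p//4 - p//100 + p//400) mod 7 = (2070 + 517 - 20 + 5) mod 7 = 2572 mod 7 = 3 -> Thursday (Mon=0 ... Sun=6)
Days before February (Jan): 31 days
Weekday index = (3 + 31) mod 7 = 6

Sunday


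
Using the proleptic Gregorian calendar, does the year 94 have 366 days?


Gregorian leap year rule: divisible by 4, but not by 100, unless also by 400.
94 is not divisible by 4 -> not a leap year

No


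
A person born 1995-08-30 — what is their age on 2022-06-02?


Birth: 1995-08-30
Reference: 2022-06-02
Year difference: 2022 - 1995 = 27
Birthday not yet reached in 2022, subtract 1

26 years old


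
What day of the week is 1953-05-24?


Date: May 24, 1953
Anchor: Jan 1, 1953. With p = 1953 - 1 = 1952: (p + p//4 - p//100 + p//400) mod 7 = (1952 + 488 - 19 + 4) mod 7 = 2425 mod 7 = 3 -> Thursday (Mon=0 ... Sun=6)
Days before May (Jan-Apr): 120; offset = 120 + 24 - 1 = 143
Weekday index = (3 + 143) mod 7 = 6

Day of the week: Sunday


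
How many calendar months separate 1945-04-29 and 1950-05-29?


From April 1945 to May 1950
5 years * 12 = 60 months, plus 1 month = 61

61 months


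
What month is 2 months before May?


May is month 5
5 - 2 = 3

March


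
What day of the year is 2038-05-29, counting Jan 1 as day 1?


Date: May 29, 2038
Days in months 1 through 4: 120
Plus 29 days in May

Day of year: 149


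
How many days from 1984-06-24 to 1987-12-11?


From 1984-06-24 to 1987-12-11
1984-06-24: days before June = 31 + 29 + 31 + 30 + 31 = 152 (1984 is a leap year); day of year = 152 + 24 = 176
1987-12-11: days before December = 31 + 28 + 31 + 30 + 31 + 30 + 31 + 31 + 30 + 31 + 30 = 334 (1987 is not a leap year); day of year = 334 + 11 = 345
Rest of 1984: 366 - 176 = 190
Full years 1985 (365), 1986 (365): 730
Total = 190 + 730 + 345 = 1265

1265 days


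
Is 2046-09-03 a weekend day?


Anchor: Jan 1, 2046. With p = 2046 - 1 = 2045: (p + p//4 - p//100 + p//400) mod 7 = (2045 + 511 - 20 + 5) mod 7 = 2541 mod 7 = 0 -> Monday (Mon=0 ... Sun=6)
Day of year: 246; offset = 245
Weekday index = (0 + 245) mod 7 = 0 -> Monday
Weekend days: Saturday, Sunday

No


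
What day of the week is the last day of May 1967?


May 1967 has 31 days
Anchor: Jan 1, 1967. With p = 1967 - 1 = 1966: (p + p//4 - p//100 + p//400) mod 7 = (1966 + 491 - 19 + 4) mod 7 = 2442 mod 7 = 6 -> Sunday (Mon=0 ... Sun=6)
Days before May (Jan-Apr): 120; May 1 index = (6 + 120) mod 7 = 0 -> Monday
Last day offset: 31 - 1 = 30 days
Weekday index = (0 + 30) mod 7 = 2

Wednesday, May 31


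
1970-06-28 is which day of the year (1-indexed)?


Date: June 28, 1970
Days in months 1 through 5: 151
Plus 28 days in June

Day of year: 179


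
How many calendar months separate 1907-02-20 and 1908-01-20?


From February 1907 to January 1908
1 year * 12 = 12 months, minus 1 month = 11

11 months


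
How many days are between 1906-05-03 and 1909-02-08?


From 1906-05-03 to 1909-02-08
1906-05-03: days before May = 31 + 28 + 31 + 30 = 120 (1906 is not a leap year); day of year = 120 + 3 = 123
1909-02-08: days before February = 31; day of year = 31 + 8 = 39
Rest of 1906: 365 - 123 = 242
Full years 1907 (365), 1908 (366): 731
Total = 242 + 731 + 39 = 1012

1012 days


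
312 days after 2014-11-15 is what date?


Start: 2014-11-15, add 312 days
November 2014 has 30 days: 30 - 15 = 15 days to November 30 -> 297 left
December 2014 has 31 days -> 266 left
January 2015 has 31 days -> 235 left
February 2015 has 28 days -> 207 left
March 2015 has 31 days -> 176 left
April 2015 has 30 days -> 146 left
May 2015 has 31 days -> 115 left
June 2015 has 30 days -> 85 left
July 2015 has 31 days -> 54 left
August 2015 has 31 days -> 23 left
September 2015: 23 <= 30 -> lands on September 23

Result: 2015-09-23


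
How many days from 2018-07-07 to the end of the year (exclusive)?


Day of year: 188 of 365
Remaining = 365 - 188

177 days


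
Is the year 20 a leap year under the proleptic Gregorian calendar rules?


Gregorian leap year rule: divisible by 4, but not by 100, unless also by 400.
20 is divisible by 4 but not 100 -> leap year

Yes


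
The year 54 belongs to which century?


Century = (year - 1) // 100 + 1
= (54 - 1) // 100 + 1
= 53 // 100 + 1
= 0 + 1

1st century


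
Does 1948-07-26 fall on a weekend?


Anchor: Jan 1, 1948. With p = 1948 - 1 = 1947: (p + p//4 - p//100 + p//400) mod 7 = (1947 + 486 - 19 + 4) mod 7 = 2418 mod 7 = 3 -> Thursday (Mon=0 ... Sun=6)
Day of year: 208; offset = 207
Weekday index = (3 + 207) mod 7 = 0 -> Monday
Weekend days: Saturday, Sunday

No


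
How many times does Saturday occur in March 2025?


March 2025 has 31 days
Anchor: Jan 1, 2025. With p = 2025 - 1 = 2024: (p + p//4 - p//100 + p//400) mod 7 = (2024 + 506 - 20 + 5) mod 7 = 2515 mod 7 = 2 -> Wednesday (Mon=0 ... Sun=6)
Days before March (Jan-Feb): 59; March 1 index = (2 + 59) mod 7 = 5 -> Saturday
First Saturday is March 1
Saturdays: 1, 8, 15, 22, 29

5 Saturdays


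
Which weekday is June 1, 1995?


Target: June 1, 1995
Anchor: Jan 1, 1995. With p = 1995 - 1 = 1994: (p + p//4 - p//100 + p//400) mod 7 = (1994 + 498 - 19 + 4) mod 7 = 2477 mod 7 = 6 -> Sunday (Mon=0 ... Sun=6)
Days before June (Jan-May): 151 days
Weekday index = (6 + 151) mod 7 = 3

Thursday


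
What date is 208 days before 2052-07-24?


Start: 2052-07-24, subtract 208 days
Back 24 days from July 24 reaches June 30, 2052 -> 184 left
June 2052 has 30 days -> back to May 31, 2052 -> 154 left
May 2052 has 31 days -> back to April 30, 2052 -> 123 left
April 2052 has 30 days -> back to March 31, 2052 -> 93 left
March 2052 has 31 days -> back to February 29, 2052 -> 62 left
February 2052 has 29 days -> back to January 31, 2052 -> 33 left
January 2052 has 31 days -> back to December 31, 2051 -> 2 left
December 2051: 31 - 2 = 29 -> lands on December 29

Result: 2051-12-29


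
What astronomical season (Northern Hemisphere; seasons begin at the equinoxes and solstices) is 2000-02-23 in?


Date: February 23
Astronomical Winter (approx.; exact equinox/solstice day varies by year): December 21 to March 19
February 23 falls within the Winter window

Winter


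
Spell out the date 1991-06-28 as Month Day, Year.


ISO 1991-06-28 parses as year=1991, month=06, day=28
Month 6 -> June

June 28, 1991


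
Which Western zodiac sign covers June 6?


Date: June 6
Conventional tropical zodiac dates: Gemini from May 21 onward; Cancer starts June 21
June 6 falls within the Gemini range

Gemini


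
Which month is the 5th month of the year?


Month 5 of 12

May


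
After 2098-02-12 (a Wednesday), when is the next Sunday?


Current: Wednesday
Target: Sunday
Days ahead: 4

Next Sunday: 2098-02-16


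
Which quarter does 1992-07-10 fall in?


Month: July (month 7)
Q1: Jan-Mar, Q2: Apr-Jun, Q3: Jul-Sep, Q4: Oct-Dec

Q3


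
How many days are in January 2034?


January 2034

31 days


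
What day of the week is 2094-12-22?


Date: December 22, 2094
Anchor: Jan 1, 2094. With p = 2094 - 1 = 2093: (p + p//4 - p//100 + p//400) mod 7 = (2093 + 523 - 20 + 5) mod 7 = 2601 mod 7 = 4 -> Friday (Mon=0 ... Sun=6)
Days before December (Jan-Nov): 334; offset = 334 + 22 - 1 = 355
Weekday index = (4 + 355) mod 7 = 2

Day of the week: Wednesday


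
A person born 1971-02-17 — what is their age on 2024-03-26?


Birth: 1971-02-17
Reference: 2024-03-26
Year difference: 2024 - 1971 = 53

53 years old


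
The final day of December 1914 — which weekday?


December 1914 has 31 days
Anchor: Jan 1, 1914. With p = 1914 - 1 = 1913: (p + p//4 - p//100 + p//400) mod 7 = (1913 + 478 - 19 + 4) mod 7 = 2376 mod 7 = 3 -> Thursday (Mon=0 ... Sun=6)
Days before December (Jan-Nov): 334; December 1 index = (3 + 334) mod 7 = 1 -> Tuesday
Last day offset: 31 - 1 = 30 days
Weekday index = (1 + 30) mod 7 = 3

Thursday, December 31


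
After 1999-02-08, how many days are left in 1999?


Day of year: 39 of 365
Remaining = 365 - 39

326 days


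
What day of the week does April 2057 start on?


Target: April 1, 2057
Anchor: Jan 1, 2057. With p = 2057 - 1 = 2056: (p + p//4 - p//100 + p//400) mod 7 = (2056 + 514 - 20 + 5) mod 7 = 2555 mod 7 = 0 -> Monday (Mon=0 ... Sun=6)
Days before April (Jan-Mar): 90 days
Weekday index = (0 + 90) mod 7 = 6

Sunday


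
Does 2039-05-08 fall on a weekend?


Anchor: Jan 1, 2039. With p = 2039 - 1 = 2038: (p + p//4 - p//100 + p//400) mod 7 = (2038 + 509 - 20 + 5) mod 7 = 2532 mod 7 = 5 -> Saturday (Mon=0 ... Sun=6)
Day of year: 128; offset = 127
Weekday index = (5 + 127) mod 7 = 6 -> Sunday
Weekend days: Saturday, Sunday

Yes


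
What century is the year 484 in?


Century = (year - 1) // 100 + 1
= (484 - 1) // 100 + 1
= 483 // 100 + 1
= 4 + 1

5th century


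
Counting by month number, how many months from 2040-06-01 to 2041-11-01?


From June 2040 to November 2041
1 year * 12 = 12 months, plus 5 months = 17

17 months


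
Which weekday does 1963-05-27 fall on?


Date: May 27, 1963
Anchor: Jan 1, 1963. With p = 1963 - 1 = 1962: (p + p//4 - p//100 + p//400) mod 7 = (1962 + 490 - 19 + 4) mod 7 = 2437 mod 7 = 1 -> Tuesday (Mon=0 ... Sun=6)
Days before May (Jan-Apr): 120; offset = 120 + 27 - 1 = 146
Weekday index = (1 + 146) mod 7 = 0

Day of the week: Monday


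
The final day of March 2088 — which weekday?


March 2088 has 31 days
Anchor: Jan 1, 2088. With p = 2088 - 1 = 2087: (p + p//4 - p//100 + p//400) mod 7 = (2087 + 521 - 20 + 5) mod 7 = 2593 mod 7 = 3 -> Thursday (Mon=0 ... Sun=6)
Days before March (Jan-Feb): 60; March 1 index = (3 + 60) mod 7 = 0 -> Monday
Last day offset: 31 - 1 = 30 days
Weekday index = (0 + 30) mod 7 = 2

Wednesday, March 31


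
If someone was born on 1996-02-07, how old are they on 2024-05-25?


Birth: 1996-02-07
Reference: 2024-05-25
Year difference: 2024 - 1996 = 28

28 years old


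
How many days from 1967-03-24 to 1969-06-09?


From 1967-03-24 to 1969-06-09
1967-03-24: days before March = 31 + 28 = 59 (1967 is not a leap year); day of year = 59 + 24 = 83
1969-06-09: days before June = 31 + 28 + 31 + 30 + 31 = 151 (1969 is not a leap year); day of year = 151 + 9 = 160
Rest of 1967: 365 - 83 = 282
Full years 1968 (366): 366
Total = 282 + 366 + 160 = 808

808 days


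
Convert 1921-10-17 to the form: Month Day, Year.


ISO 1921-10-17 parses as year=1921, month=10, day=17
Month 10 -> October

October 17, 1921


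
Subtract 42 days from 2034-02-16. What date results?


Start: 2034-02-16, subtract 42 days
Back 16 days from February 16 reaches January 31, 2034 -> 26 left
January 2034: 31 - 26 = 5 -> lands on January 5

Result: 2034-01-05


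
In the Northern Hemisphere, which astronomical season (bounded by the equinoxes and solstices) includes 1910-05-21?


Date: May 21
Astronomical Spring (approx.; exact equinox/solstice day varies by year): March 20 to June 20
May 21 falls within the Spring window

Spring


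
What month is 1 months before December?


December is month 12
12 - 1 = 11

November


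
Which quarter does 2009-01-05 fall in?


Month: January (month 1)
Q1: Jan-Mar, Q2: Apr-Jun, Q3: Jul-Sep, Q4: Oct-Dec

Q1


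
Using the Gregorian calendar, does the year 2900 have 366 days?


Gregorian leap year rule: divisible by 4, but not by 100, unless also by 400.
2900 is divisible by 100 but not 400 -> not a leap year

No


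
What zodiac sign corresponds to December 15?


Date: December 15
Conventional tropical zodiac dates: Sagittarius from November 22 onward; Capricorn starts December 22
December 15 falls within the Sagittarius range

Sagittarius


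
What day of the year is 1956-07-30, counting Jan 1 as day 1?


Date: July 30, 1956
Days in months 1 through 6: 182
Plus 30 days in July

Day of year: 212


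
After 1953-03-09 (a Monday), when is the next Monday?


Current: Monday
Target: Monday
Days ahead: 7

Next Monday: 1953-03-16


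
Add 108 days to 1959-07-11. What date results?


Start: 1959-07-11, add 108 days
July 1959 has 31 days: 31 - 11 = 20 days to July 31 -> 88 left
August 1959 has 31 days -> 57 left
September 1959 has 30 days -> 27 left
October 1959: 27 <= 31 -> lands on October 27

Result: 1959-10-27


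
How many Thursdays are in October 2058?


October 2058 has 31 days
Anchor: Jan 1, 2058. With p = 2058 - 1 = 2057: (p + p//4 - p//100 + p//400) mod 7 = (2057 + 514 - 20 + 5) mod 7 = 2556 mod 7 = 1 -> Tuesday (Mon=0 ... Sun=6)
Days before October (Jan-Sep): 273; October 1 index = (1 + 273) mod 7 = 1 -> Tuesday
First Thursday is October 3
Thursdays: 3, 10, 17, 24, 31

5 Thursdays


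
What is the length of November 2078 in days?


November 2078

30 days


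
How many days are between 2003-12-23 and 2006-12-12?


From 2003-12-23 to 2006-12-12
2003-12-23: days before December = 31 + 28 + 31 + 30 + 31 + 30 + 31 + 31 + 30 + 31 + 30 = 334 (2003 is not a leap year); day of year = 334 + 23 = 357
2006-12-12: days before December = 31 + 28 + 31 + 30 + 31 + 30 + 31 + 31 + 30 + 31 + 30 = 334 (2006 is not a leap year); day of year = 334 + 12 = 346
Rest of 2003: 365 - 357 = 8
Full years 2004 (366), 2005 (365): 731
Total = 8 + 731 + 346 = 1085

1085 days


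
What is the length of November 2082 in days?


November 2082

30 days


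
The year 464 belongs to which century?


Century = (year - 1) // 100 + 1
= (464 - 1) // 100 + 1
= 463 // 100 + 1
= 4 + 1

5th century


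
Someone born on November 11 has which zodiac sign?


Date: November 11
Conventional tropical zodiac dates: Scorpio from October 23 onward; Sagittarius starts November 22
November 11 falls within the Scorpio range

Scorpio


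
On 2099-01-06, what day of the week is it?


Date: January 6, 2099
Anchor: Jan 1, 2099. With p = 2099 - 1 = 2098: (p + p//4 - p//100 + p//400) mod 7 = (2098 + 524 - 20 + 5) mod 7 = 2607 mod 7 = 3 -> Thursday (Mon=0 ... Sun=6)
Days into year = 6 - 1 = 5
Weekday index = (3 + 5) mod 7 = 1

Day of the week: Tuesday


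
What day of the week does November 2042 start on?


Target: November 1, 2042
Anchor: Jan 1, 2042. With p = 2042 - 1 = 2041: (p + p//4 - p//100 + p//400) mod 7 = (2041 + 510 - 20 + 5) mod 7 = 2536 mod 7 = 2 -> Wednesday (Mon=0 ... Sun=6)
Days before November (Jan-Oct): 304 days
Weekday index = (2 + 304) mod 7 = 5

Saturday


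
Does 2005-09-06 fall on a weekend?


Anchor: Jan 1, 2005. With p = 2005 - 1 = 2004: (p + p//4 - p//100 + p//400) mod 7 = (2004 + 501 - 20 + 5) mod 7 = 2490 mod 7 = 5 -> Saturday (Mon=0 ... Sun=6)
Day of year: 249; offset = 248
Weekday index = (5 + 248) mod 7 = 1 -> Tuesday
Weekend days: Saturday, Sunday

No


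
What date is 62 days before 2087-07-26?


Start: 2087-07-26, subtract 62 days
Back 26 days from July 26 reaches June 30, 2087 -> 36 left
June 2087 has 30 days -> back to May 31, 2087 -> 6 left
May 2087: 31 - 6 = 25 -> lands on May 25

Result: 2087-05-25


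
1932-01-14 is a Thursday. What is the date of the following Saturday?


Current: Thursday
Target: Saturday
Days ahead: 2

Next Saturday: 1932-01-16


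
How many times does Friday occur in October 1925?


October 1925 has 31 days
Anchor: Jan 1, 1925. With p = 1925 - 1 = 1924: (p + p//4 - p//100 + p//400) mod 7 = (1924 + 481 - 19 + 4) mod 7 = 2390 mod 7 = 3 -> Thursday (Mon=0 ... Sun=6)
Days before October (Jan-Sep): 273; October 1 index = (3 + 273) mod 7 = 3 -> Thursday
First Friday is October 2
Fridays: 2, 9, 16, 23, 30

5 Fridays


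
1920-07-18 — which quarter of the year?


Month: July (month 7)
Q1: Jan-Mar, Q2: Apr-Jun, Q3: Jul-Sep, Q4: Oct-Dec

Q3


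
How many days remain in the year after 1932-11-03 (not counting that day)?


Day of year: 308 of 366
Remaining = 366 - 308

58 days


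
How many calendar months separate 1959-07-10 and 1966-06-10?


From July 1959 to June 1966
7 years * 12 = 84 months, minus 1 month = 83

83 months


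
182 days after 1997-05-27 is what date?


Start: 1997-05-27, add 182 days
May 1997 has 31 days: 31 - 27 = 4 days to May 31 -> 178 left
June 1997 has 30 days -> 148 left
July 1997 has 31 days -> 117 left
August 1997 has 31 days -> 86 left
September 1997 has 30 days -> 56 left
October 1997 has 31 days -> 25 left
November 1997: 25 <= 30 -> lands on November 25

Result: 1997-11-25


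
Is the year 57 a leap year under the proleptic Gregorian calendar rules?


Gregorian leap year rule: divisible by 4, but not by 100, unless also by 400.
57 is not divisible by 4 -> not a leap year

No


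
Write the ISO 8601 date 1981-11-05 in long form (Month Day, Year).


ISO 1981-11-05 parses as year=1981, month=11, day=05
Month 11 -> November

November 5, 1981


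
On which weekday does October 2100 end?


October 2100 has 31 days
Anchor: Jan 1, 2100. With p = 2100 - 1 = 2099: (p + p//4 - p//100 + p//400) mod 7 = (2099 + 524 - 20 + 5) mod 7 = 2608 mod 7 = 4 -> Friday (Mon=0 ... Sun=6)
Days before October (Jan-Sep): 273; October 1 index = (4 + 273) mod 7 = 4 -> Friday
Last day offset: 31 - 1 = 30 days
Weekday index = (4 + 30) mod 7 = 6

Sunday, October 31


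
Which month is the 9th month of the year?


Month 9 of 12

September


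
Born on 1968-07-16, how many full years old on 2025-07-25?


Birth: 1968-07-16
Reference: 2025-07-25
Year difference: 2025 - 1968 = 57

57 years old


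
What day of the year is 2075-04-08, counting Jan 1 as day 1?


Date: April 8, 2075
Days in months 1 through 3: 90
Plus 8 days in April

Day of year: 98


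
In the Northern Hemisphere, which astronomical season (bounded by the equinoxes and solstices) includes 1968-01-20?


Date: January 20
Astronomical Winter (approx.; exact equinox/solstice day varies by year): December 21 to March 19
January 20 falls within the Winter window

Winter


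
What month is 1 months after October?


October is month 10
10 + 1 = 11

November


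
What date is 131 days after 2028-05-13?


Start: 2028-05-13, add 131 days
May 2028 has 31 days: 31 - 13 = 18 days to May 31 -> 113 left
June 2028 has 30 days -> 83 left
July 2028 has 31 days -> 52 left
August 2028 has 31 days -> 21 left
September 2028: 21 <= 30 -> lands on September 21

Result: 2028-09-21


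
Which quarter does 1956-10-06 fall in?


Month: October (month 10)
Q1: Jan-Mar, Q2: Apr-Jun, Q3: Jul-Sep, Q4: Oct-Dec

Q4


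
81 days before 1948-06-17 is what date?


Start: 1948-06-17, subtract 81 days
Back 17 days from June 17 reaches May 31, 1948 -> 64 left
May 1948 has 31 days -> back to April 30, 1948 -> 33 left
April 1948 has 30 days -> back to March 31, 1948 -> 3 left
March 1948: 31 - 3 = 28 -> lands on March 28

Result: 1948-03-28


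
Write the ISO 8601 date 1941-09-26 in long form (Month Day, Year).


ISO 1941-09-26 parses as year=1941, month=09, day=26
Month 9 -> September

September 26, 1941


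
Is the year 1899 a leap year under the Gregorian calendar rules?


Gregorian leap year rule: divisible by 4, but not by 100, unless also by 400.
1899 is not divisible by 4 -> not a leap year

No


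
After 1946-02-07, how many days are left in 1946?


Day of year: 38 of 365
Remaining = 365 - 38

327 days


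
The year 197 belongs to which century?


Century = (year - 1) // 100 + 1
= (197 - 1) // 100 + 1
= 196 // 100 + 1
= 1 + 1

2nd century


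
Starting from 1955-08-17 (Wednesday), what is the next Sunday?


Current: Wednesday
Target: Sunday
Days ahead: 4

Next Sunday: 1955-08-21


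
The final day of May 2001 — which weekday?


May 2001 has 31 days
Anchor: Jan 1, 2001. With p = 2001 - 1 = 2000: (p + p//4 - p//100 + p//400) mod 7 = (2000 + 500 - 20 + 5) mod 7 = 2485 mod 7 = 0 -> Monday (Mon=0 ... Sun=6)
Days before May (Jan-Apr): 120; May 1 index = (0 + 120) mod 7 = 1 -> Tuesday
Last day offset: 31 - 1 = 30 days
Weekday index = (1 + 30) mod 7 = 3

Thursday, May 31


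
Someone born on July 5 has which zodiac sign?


Date: July 5
Conventional tropical zodiac dates: Cancer from June 21 onward; Leo starts July 23
July 5 falls within the Cancer range

Cancer


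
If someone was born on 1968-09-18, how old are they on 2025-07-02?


Birth: 1968-09-18
Reference: 2025-07-02
Year difference: 2025 - 1968 = 57
Birthday not yet reached in 2025, subtract 1

56 years old


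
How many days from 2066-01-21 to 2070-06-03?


From 2066-01-21 to 2070-06-03
2066-01-21: day of year = 21
2070-06-03: days before June = 31 + 28 + 31 + 30 + 31 = 151 (2070 is not a leap year); day of year = 151 + 3 = 154
Rest of 2066: 365 - 21 = 344
Full years 2067 (365), 2068 (366), 2069 (365): 1096
Total = 344 + 1096 + 154 = 1594

1594 days


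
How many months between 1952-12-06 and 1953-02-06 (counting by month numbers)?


From December 1952 to February 1953
1 year * 12 = 12 months, minus 10 months = 2

2 months


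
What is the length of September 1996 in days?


September 1996

30 days


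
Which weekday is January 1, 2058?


Target: January 1, 2058
Anchor: Jan 1, 2058. With p = 2058 - 1 = 2057: (p + p//4 - p//100 + p//400) mod 7 = (2057 + 514 - 20 + 5) mod 7 = 2556 mod 7 = 1 -> Tuesday (Mon=0 ... Sun=6)
Offset from anchor: 0 days
Weekday index = (1 + 0) mod 7 = 1

Tuesday


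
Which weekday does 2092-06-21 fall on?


Date: June 21, 2092
Anchor: Jan 1, 2092. With p = 2092 - 1 = 2091: (p + p//4 - p//100 + p//400) mod 7 = (2091 + 522 - 20 + 5) mod 7 = 2598 mod 7 = 1 -> Tuesday (Mon=0 ... Sun=6)
Days before June (Jan-May): 152; offset = 152 + 21 - 1 = 172
Weekday index = (1 + 172) mod 7 = 5

Day of the week: Saturday


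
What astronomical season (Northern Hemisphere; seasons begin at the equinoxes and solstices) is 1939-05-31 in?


Date: May 31
Astronomical Spring (approx.; exact equinox/solstice day varies by year): March 20 to June 20
May 31 falls within the Spring window

Spring


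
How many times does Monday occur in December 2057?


December 2057 has 31 days
Anchor: Jan 1, 2057. With p = 2057 - 1 = 2056: (p + p//4 - p//100 + p//400) mod 7 = (2056 + 514 - 20 + 5) mod 7 = 2555 mod 7 = 0 -> Monday (Mon=0 ... Sun=6)
Days before December (Jan-Nov): 334; December 1 index = (0 + 334) mod 7 = 5 -> Saturday
First Monday is December 3
Mondays: 3, 10, 17, 24, 31

5 Mondays


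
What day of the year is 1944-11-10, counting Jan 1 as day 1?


Date: November 10, 1944
Days in months 1 through 10: 305
Plus 10 days in November

Day of year: 315


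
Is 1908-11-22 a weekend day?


Anchor: Jan 1, 1908. With p = 1908 - 1 = 1907: (p + p//4 - p//100 + p//400) mod 7 = (1907 + 476 - 19 + 4) mod 7 = 2368 mod 7 = 2 -> Wednesday (Mon=0 ... Sun=6)
Day of year: 327; offset = 326
Weekday index = (2 + 326) mod 7 = 6 -> Sunday
Weekend days: Saturday, Sunday

Yes


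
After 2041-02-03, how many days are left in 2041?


Day of year: 34 of 365
Remaining = 365 - 34

331 days


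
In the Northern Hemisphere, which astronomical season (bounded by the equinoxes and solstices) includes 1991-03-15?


Date: March 15
Astronomical Winter (approx.; exact equinox/solstice day varies by year): December 21 to March 19
March 15 falls within the Winter window

Winter


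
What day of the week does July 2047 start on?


Target: July 1, 2047
Anchor: Jan 1, 2047. With p = 2047 - 1 = 2046: (p + p//4 - p//100 + p//400) mod 7 = (2046 + 511 - 20 + 5) mod 7 = 2542 mod 7 = 1 -> Tuesday (Mon=0 ... Sun=6)
Days before July (Jan-Jun): 181 days
Weekday index = (1 + 181) mod 7 = 0

Monday


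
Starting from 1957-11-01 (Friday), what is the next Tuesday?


Current: Friday
Target: Tuesday
Days ahead: 4

Next Tuesday: 1957-11-05


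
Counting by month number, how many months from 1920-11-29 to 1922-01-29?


From November 1920 to January 1922
2 years * 12 = 24 months, minus 10 months = 14

14 months


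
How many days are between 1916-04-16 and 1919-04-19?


From 1916-04-16 to 1919-04-19
1916-04-16: days before April = 31 + 29 + 31 = 91 (1916 is a leap year); day of year = 91 + 16 = 107
1919-04-19: days before April = 31 + 28 + 31 = 90 (1919 is not a leap year); day of year = 90 + 19 = 109
Rest of 1916: 366 - 107 = 259
Full years 1917 (365), 1918 (365): 730
Total = 259 + 730 + 109 = 1098

1098 days


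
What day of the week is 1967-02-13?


Date: February 13, 1967
Anchor: Jan 1, 1967. With p = 1967 - 1 = 1966: (p + p//4 - p//100 + p//400) mod 7 = (1966 + 491 - 19 + 4) mod 7 = 2442 mod 7 = 6 -> Sunday (Mon=0 ... Sun=6)
Days before February (Jan): 31; offset = 31 + 13 - 1 = 43
Weekday index = (6 + 43) mod 7 = 0

Day of the week: Monday


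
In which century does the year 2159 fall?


Century = (year - 1) // 100 + 1
= (2159 - 1) // 100 + 1
= 2158 // 100 + 1
= 21 + 1

22nd century


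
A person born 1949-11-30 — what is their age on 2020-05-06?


Birth: 1949-11-30
Reference: 2020-05-06
Year difference: 2020 - 1949 = 71
Birthday not yet reached in 2020, subtract 1

70 years old


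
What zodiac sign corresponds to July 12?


Date: July 12
Conventional tropical zodiac dates: Cancer from June 21 onward; Leo starts July 23
July 12 falls within the Cancer range

Cancer


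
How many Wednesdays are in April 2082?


April 2082 has 30 days
Anchor: Jan 1, 2082. With p = 2082 - 1 = 2081: (p + p//4 - p//100 + p//400) mod 7 = (2081 + 520 - 20 + 5) mod 7 = 2586 mod 7 = 3 -> Thursday (Mon=0 ... Sun=6)
Days before April (Jan-Mar): 90; April 1 index = (3 + 90) mod 7 = 2 -> Wednesday
First Wednesday is April 1
Wednesdays: 1, 8, 15, 22, 29

5 Wednesdays


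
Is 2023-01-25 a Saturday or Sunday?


Anchor: Jan 1, 2023. With p = 2023 - 1 = 2022: (p + p//4 - p//100 + p//400) mod 7 = (2022 + 505 - 20 + 5) mod 7 = 2512 mod 7 = 6 -> Sunday (Mon=0 ... Sun=6)
Day of year: 25; offset = 24
Weekday index = (6 + 24) mod 7 = 2 -> Wednesday
Weekend days: Saturday, Sunday

No
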